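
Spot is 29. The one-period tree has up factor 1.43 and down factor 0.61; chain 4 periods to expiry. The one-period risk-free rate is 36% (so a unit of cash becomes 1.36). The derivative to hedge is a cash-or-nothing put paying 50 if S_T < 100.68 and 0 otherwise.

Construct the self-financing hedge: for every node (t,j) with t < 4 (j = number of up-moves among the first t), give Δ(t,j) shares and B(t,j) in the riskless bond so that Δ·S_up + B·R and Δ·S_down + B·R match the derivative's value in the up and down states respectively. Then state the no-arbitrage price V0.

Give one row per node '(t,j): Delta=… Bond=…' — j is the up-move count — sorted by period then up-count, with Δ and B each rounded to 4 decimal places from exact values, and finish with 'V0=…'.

(0,0): Delta=-0.6396 Bond=22.9346
(1,0): Delta=0.0000 Bond=19.8771
(1,1): Delta=-0.6650 Bond=32.2470
(2,0): Delta=0.0000 Bond=27.0329
(2,1): Delta=0.0000 Bond=27.0329
(2,2): Delta=-0.6915 Bond=45.4260
(3,0): Delta=0.0000 Bond=36.7647
(3,1): Delta=0.0000 Bond=36.7647
(3,2): Delta=0.0000 Bond=36.7647
(3,3): Delta=-0.7190 Bond=64.1141
V0=4.3872

Risk-neutral probability p* = (R−d)/(u−d) = (1.36−0.61)/(1.43−0.61) = 0.9146.
Terminal payoffs: V(4,0)=50.0000, V(4,1)=50.0000, V(4,2)=50.0000, V(4,3)=50.0000, V(4,4)=0.0000
  t=3,j=0: stock 6.5824 → up 9.4129 (V=50.0000), down 4.0153 (V=50.0000). Price 36.7647; hedge Δ=0.0000, bond B=36.7647.
  t=3,j=1: stock 15.4310 → up 22.0663 (V=50.0000), down 9.4129 (V=50.0000). Price 36.7647; hedge Δ=0.0000, bond B=36.7647.
  t=3,j=2: stock 36.1743 → up 51.7292 (V=50.0000), down 22.0663 (V=50.0000). Price 36.7647; hedge Δ=0.0000, bond B=36.7647.
  t=3,j=3: stock 84.8020 → up 121.2669 (V=0.0000), down 51.7292 (V=50.0000). Price 3.1385; hedge Δ=-0.7190, bond B=64.1141.
  t=2,j=0: stock 10.7909 → up 15.4310 (V=36.7647), down 6.5824 (V=36.7647). Price 27.0329; hedge Δ=0.0000, bond B=27.0329.
  t=2,j=1: stock 25.2967 → up 36.1743 (V=36.7647), down 15.4310 (V=36.7647). Price 27.0329; hedge Δ=0.0000, bond B=27.0329.
  t=2,j=2: stock 59.3021 → up 84.8020 (V=3.1385), down 36.1743 (V=36.7647). Price 4.4184; hedge Δ=-0.6915, bond B=45.4260.
  t=1,j=0: stock 17.6900 → up 25.2967 (V=27.0329), down 10.7909 (V=27.0329). Price 19.8771; hedge Δ=0.0000, bond B=19.8771.
  t=1,j=1: stock 41.4700 → up 59.3021 (V=4.4184), down 25.2967 (V=27.0329). Price 4.6683; hedge Δ=-0.6650, bond B=32.2470.
  t=0,j=0: stock 29.0000 → up 41.4700 (V=4.6683), down 17.6900 (V=19.8771). Price 4.3872; hedge Δ=-0.6396, bond B=22.9346.
The time-0 hedge costs 4.3872, which is the no-arbitrage price.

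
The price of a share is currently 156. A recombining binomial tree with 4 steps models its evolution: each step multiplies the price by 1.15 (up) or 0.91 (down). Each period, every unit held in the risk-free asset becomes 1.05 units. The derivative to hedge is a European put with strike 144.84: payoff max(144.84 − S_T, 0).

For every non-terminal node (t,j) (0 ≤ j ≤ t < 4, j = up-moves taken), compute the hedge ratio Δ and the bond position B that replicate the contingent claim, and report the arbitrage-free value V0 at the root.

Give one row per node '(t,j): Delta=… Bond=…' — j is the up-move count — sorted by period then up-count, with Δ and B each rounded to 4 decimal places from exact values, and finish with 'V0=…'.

(0,0): Delta=-0.1147 Bond=20.1768
(1,0): Delta=-0.2553 Bond=41.1376
(1,1): Delta=-0.0353 Bond=6.9342
(2,0): Delta=-0.5340 Bond=79.2030
(2,1): Delta=-0.0977 Bond=17.4741
(2,2): Delta=0.0000 Bond=0.0000
(3,0): Delta=-1.0000 Bond=137.9429
(3,1): Delta=-0.2706 Bond=44.0348
(3,2): Delta=0.0000 Bond=0.0000
(3,3): Delta=0.0000 Bond=0.0000
V0=2.2788

Since d<R<u, set p* = (R−d)/(u−d) = 0.5833; price each node as the discounted p*-expectation of its children.
At expiry t=4: V(4,0)=37.8631, V(4,1)=9.6494, V(4,2)=0.0000, V(4,3)=0.0000, V(4,4)=0.0000
  t=3,j=0: stock 117.5571 → up 135.1906 (V=9.6494), down 106.9769 (V=37.8631). Price 20.3858; hedge Δ=-1.0000, bond B=137.9429.
  t=3,j=1: stock 148.5611 → up 170.8453 (V=0.0000), down 135.1906 (V=9.6494). Price 3.8291; hedge Δ=-0.2706, bond B=44.0348.
  t=3,j=2: stock 187.7421 → up 215.9034 (V=0.0000), down 170.8453 (V=0.0000). Price 0.0000; hedge Δ=0.0000, bond B=0.0000.
  t=3,j=3: stock 237.2565 → up 272.8450 (V=0.0000), down 215.9034 (V=0.0000). Price 0.0000; hedge Δ=0.0000, bond B=0.0000.
  t=2,j=0: stock 129.1836 → up 148.5611 (V=3.8291), down 117.5571 (V=20.3858). Price 10.2169; hedge Δ=-0.5340, bond B=79.2030.
  t=2,j=1: stock 163.2540 → up 187.7421 (V=0.0000), down 148.5611 (V=3.8291). Price 1.5195; hedge Δ=-0.0977, bond B=17.4741.
  t=2,j=2: stock 206.3100 → up 237.2565 (V=0.0000), down 187.7421 (V=0.0000). Price 0.0000; hedge Δ=0.0000, bond B=0.0000.
  t=1,j=0: stock 141.9600 → up 163.2540 (V=1.5195), down 129.1836 (V=10.2169). Price 4.8985; hedge Δ=-0.2553, bond B=41.1376.
  t=1,j=1: stock 179.4000 → up 206.3100 (V=0.0000), down 163.2540 (V=1.5195). Price 0.6030; hedge Δ=-0.0353, bond B=6.9342.
  t=0,j=0: stock 156.0000 → up 179.4000 (V=0.6030), down 141.9600 (V=4.8985). Price 2.2788; hedge Δ=-0.1147, bond B=20.1768.
Check: Δ(0,0)·S0 + B(0,0) = 2.2788 = V0.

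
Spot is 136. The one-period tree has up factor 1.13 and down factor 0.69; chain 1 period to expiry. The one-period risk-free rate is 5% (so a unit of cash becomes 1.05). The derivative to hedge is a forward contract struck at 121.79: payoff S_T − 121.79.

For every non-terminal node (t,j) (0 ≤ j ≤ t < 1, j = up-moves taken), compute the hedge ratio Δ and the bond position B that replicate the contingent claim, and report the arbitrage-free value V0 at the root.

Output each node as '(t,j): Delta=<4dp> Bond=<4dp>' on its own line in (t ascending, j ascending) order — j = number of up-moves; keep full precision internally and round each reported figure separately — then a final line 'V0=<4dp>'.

Since d<R<u, set p* = (R−d)/(u−d) = 0.8182; price each node as the discounted p*-expectation of its children.
At expiry t=1: V(1,0)=-27.9500, V(1,1)=31.8900
  t=0,j=0: stock 136.0000 → up 153.6800 (V=31.8900), down 93.8400 (V=-27.9500). Price 20.0095; hedge Δ=1.0000, bond B=-115.9905.
Check: Δ(0,0)·S0 + B(0,0) = 20.0095 = V0.

(0,0): Delta=1.0000 Bond=-115.9905
V0=20.0095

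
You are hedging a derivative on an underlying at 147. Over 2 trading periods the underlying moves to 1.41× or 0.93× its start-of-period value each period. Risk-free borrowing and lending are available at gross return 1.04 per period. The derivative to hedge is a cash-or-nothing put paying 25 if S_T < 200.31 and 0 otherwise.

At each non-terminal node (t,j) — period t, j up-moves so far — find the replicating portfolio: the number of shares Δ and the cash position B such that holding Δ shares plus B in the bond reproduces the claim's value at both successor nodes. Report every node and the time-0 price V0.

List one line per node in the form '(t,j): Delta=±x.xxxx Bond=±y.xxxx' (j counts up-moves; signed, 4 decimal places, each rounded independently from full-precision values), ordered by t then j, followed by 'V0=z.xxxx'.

Since d<R<u, set p* = (R−d)/(u−d) = 0.2292; price each node as the discounted p*-expectation of its children.
Terminal values V(2,·): V(2,0)=25.0000, V(2,1)=25.0000, V(2,2)=0.0000
(1,0): S=136.7100. Δ = (V_up−V_dn)/(S_up−S_dn) = (25.0000−25.0000)/(192.7611−127.1403) = 0.0000. V = [p*·25.0000 + (1−p*)·25.0000]/1.04 = 24.0385. B = V − Δ·S = 24.0385.
(1,1): S=207.2700. Δ = (V_up−V_dn)/(S_up−S_dn) = (0.0000−25.0000)/(292.2507−192.7611) = -0.2513. V = [p*·0.0000 + (1−p*)·25.0000]/1.04 = 18.5296. B = V − Δ·S = 70.6130.
(0,0): S=147.0000. Δ = (V_up−V_dn)/(S_up−S_dn) = (18.5296−24.0385)/(207.2700−136.7100) = -0.0781. V = [p*·18.5296 + (1−p*)·24.0385]/1.04 = 21.9000. B = V − Δ·S = 33.3767.
The time-0 hedge costs 21.9000, which is the no-arbitrage price.

(0,0): Delta=-0.0781 Bond=33.3767
(1,0): Delta=0.0000 Bond=24.0385
(1,1): Delta=-0.2513 Bond=70.6130
V0=21.9000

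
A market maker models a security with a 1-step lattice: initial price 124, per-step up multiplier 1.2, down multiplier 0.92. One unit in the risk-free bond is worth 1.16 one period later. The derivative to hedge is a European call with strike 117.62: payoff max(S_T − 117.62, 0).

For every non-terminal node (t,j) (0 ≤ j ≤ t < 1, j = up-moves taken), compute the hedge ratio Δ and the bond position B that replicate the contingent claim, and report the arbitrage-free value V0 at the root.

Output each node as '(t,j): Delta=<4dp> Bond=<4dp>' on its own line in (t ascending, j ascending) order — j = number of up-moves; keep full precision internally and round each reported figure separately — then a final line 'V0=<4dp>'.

Risk-neutral probability p* = (R−d)/(u−d) = (1.16−0.92)/(1.2−0.92) = 0.8571.
Payoff layer (t=1): V(1,0)=0.0000, V(1,1)=31.1800
(0,0): S=124.0000. Δ = (V_up−V_dn)/(S_up−S_dn) = (31.1800−0.0000)/(148.8000−114.0800) = 0.8980. V = [p*·31.1800 + (1−p*)·0.0000]/1.16 = 23.0394. B = V − Δ·S = -88.3177.
Self-financing check: at every node Δ·S+B equals the discounted successor values.

(0,0): Delta=0.8980 Bond=-88.3177
V0=23.0394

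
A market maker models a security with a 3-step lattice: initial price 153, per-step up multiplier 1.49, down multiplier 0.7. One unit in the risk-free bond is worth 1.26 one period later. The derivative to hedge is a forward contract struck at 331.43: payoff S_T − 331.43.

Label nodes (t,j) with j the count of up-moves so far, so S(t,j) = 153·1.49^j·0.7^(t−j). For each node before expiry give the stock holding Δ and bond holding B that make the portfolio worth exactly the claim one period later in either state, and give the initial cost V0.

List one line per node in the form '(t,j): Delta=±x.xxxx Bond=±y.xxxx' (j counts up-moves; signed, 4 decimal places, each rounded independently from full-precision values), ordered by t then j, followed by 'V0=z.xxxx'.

(0,0): Delta=1.0000 Bond=-165.6839
(1,0): Delta=1.0000 Bond=-208.7617
(1,1): Delta=1.0000 Bond=-208.7617
(2,0): Delta=1.0000 Bond=-263.0397
(2,1): Delta=1.0000 Bond=-263.0397
(2,2): Delta=1.0000 Bond=-263.0397
V0=-12.6839

Risk-neutral probability p* = (R−d)/(u−d) = (1.26−0.7)/(1.49−0.7) = 0.7089.
At expiry t=3: V(3,0)=-278.9510, V(3,1)=-219.7247, V(3,2)=-93.6573, V(3,3)=174.6862
  t=2,j=0: stock 74.9700 → up 111.7053 (V=-219.7247), down 52.4790 (V=-278.9510). Price -188.0697; hedge Δ=1.0000, bond B=-263.0397.
  t=2,j=1: stock 159.5790 → up 237.7727 (V=-93.6573), down 111.7053 (V=-219.7247). Price -103.4607; hedge Δ=1.0000, bond B=-263.0397.
  t=2,j=2: stock 339.6753 → up 506.1162 (V=174.6862), down 237.7727 (V=-93.6573). Price 76.6356; hedge Δ=1.0000, bond B=-263.0397.
  t=1,j=0: stock 107.1000 → up 159.5790 (V=-103.4607), down 74.9700 (V=-188.0697). Price -101.6617; hedge Δ=1.0000, bond B=-208.7617.
  t=1,j=1: stock 227.9700 → up 339.6753 (V=76.6356), down 159.5790 (V=-103.4607). Price 19.2083; hedge Δ=1.0000, bond B=-208.7617.
  t=0,j=0: stock 153.0000 → up 227.9700 (V=19.2083), down 107.1000 (V=-101.6617). Price -12.6839; hedge Δ=1.0000, bond B=-165.6839.
Each (Δ,B) replicates both successor values, so the strategy is self-financing and V0 is arbitrage-free.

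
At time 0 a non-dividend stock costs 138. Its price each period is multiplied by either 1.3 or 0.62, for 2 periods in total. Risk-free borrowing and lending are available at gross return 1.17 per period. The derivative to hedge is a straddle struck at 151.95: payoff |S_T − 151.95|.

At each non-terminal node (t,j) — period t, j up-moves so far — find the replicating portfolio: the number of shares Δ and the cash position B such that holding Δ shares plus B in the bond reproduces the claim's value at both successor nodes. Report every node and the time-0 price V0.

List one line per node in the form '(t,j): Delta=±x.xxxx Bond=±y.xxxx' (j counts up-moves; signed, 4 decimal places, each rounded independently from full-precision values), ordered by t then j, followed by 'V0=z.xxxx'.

The replicating-portfolio and risk-neutral prices coincide; use p* = (1.17−0.62)/(1.3−0.62) = 0.8088 for the latter.
Payoff layer (t=2): V(2,0)=98.9028, V(2,1)=40.7220, V(2,2)=81.2700
  t=1,j=0: stock 85.5600 → up 111.2280 (V=40.7220), down 53.0472 (V=98.9028). Price 44.3118; hedge Δ=-1.0000, bond B=129.8718.
  t=1,j=1: stock 179.4000 → up 233.2200 (V=81.2700), down 111.2280 (V=40.7220). Price 62.8360; hedge Δ=0.3324, bond B=3.2066.
  t=0,j=0: stock 138.0000 → up 179.4000 (V=62.8360), down 85.5600 (V=44.3118). Price 50.6792; hedge Δ=0.1974, bond B=23.4376.
Each (Δ,B) replicates both successor values, so the strategy is self-financing and V0 is arbitrage-free.

(0,0): Delta=0.1974 Bond=23.4376
(1,0): Delta=-1.0000 Bond=129.8718
(1,1): Delta=0.3324 Bond=3.2066
V0=50.6792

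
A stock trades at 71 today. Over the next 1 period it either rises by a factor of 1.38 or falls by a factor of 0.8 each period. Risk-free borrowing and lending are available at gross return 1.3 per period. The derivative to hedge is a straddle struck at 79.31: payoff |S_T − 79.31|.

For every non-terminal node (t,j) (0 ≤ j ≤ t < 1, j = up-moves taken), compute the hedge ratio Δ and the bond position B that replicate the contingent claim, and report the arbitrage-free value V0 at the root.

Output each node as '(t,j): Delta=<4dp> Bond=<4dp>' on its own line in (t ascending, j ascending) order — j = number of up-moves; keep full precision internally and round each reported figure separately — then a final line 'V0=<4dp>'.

(0,0): Delta=-0.0932 Bond=21.3897
V0=14.7690

No-arbitrage ⇒ martingale measure with p* = (R−d)/(u−d) = 0.8621.
At expiry t=1: V(1,0)=22.5100, V(1,1)=18.6700
  t=0,j=0: stock 71.0000 → up 97.9800 (V=18.6700), down 56.8000 (V=22.5100). Price 14.7690; hedge Δ=-0.0932, bond B=21.3897.
Root portfolio cost Δ·71+B reproduces V0=14.7690.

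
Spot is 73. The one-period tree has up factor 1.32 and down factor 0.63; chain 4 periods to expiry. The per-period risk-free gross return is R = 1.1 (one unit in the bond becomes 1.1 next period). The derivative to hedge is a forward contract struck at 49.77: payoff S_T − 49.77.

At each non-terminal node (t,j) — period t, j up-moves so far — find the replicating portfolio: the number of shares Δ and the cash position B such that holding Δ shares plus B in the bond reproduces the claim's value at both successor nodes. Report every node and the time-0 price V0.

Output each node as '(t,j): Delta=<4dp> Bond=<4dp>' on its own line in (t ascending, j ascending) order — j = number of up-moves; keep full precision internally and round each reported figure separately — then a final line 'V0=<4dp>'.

No-arbitrage ⇒ martingale measure with p* = (R−d)/(u−d) = 0.6812.
Terminal values V(4,·): V(4,0)=-38.2703, V(4,1)=-25.6755, V(4,2)=0.7138, V(4,3)=56.0055, V(4,4)=171.8549
(3,0): S=18.2534. Δ = (V_up−V_dn)/(S_up−S_dn) = (-25.6755−-38.2703)/(24.0945−11.4997) = 1.0000. V = [p*·-25.6755 + (1−p*)·-38.2703]/1.1 = -26.9920. B = V − Δ·S = -45.2455.
(3,1): S=38.2453. Δ = (V_up−V_dn)/(S_up−S_dn) = (0.7138−-25.6755)/(50.4838−24.0945) = 1.0000. V = [p*·0.7138 + (1−p*)·-25.6755]/1.1 = -7.0002. B = V − Δ·S = -45.2455.
(3,2): S=80.1330. Δ = (V_up−V_dn)/(S_up−S_dn) = (56.0055−0.7138)/(105.7755−50.4838) = 1.0000. V = [p*·56.0055 + (1−p*)·0.7138]/1.1 = 34.8875. B = V − Δ·S = -45.2455.
(3,3): S=167.8977. Δ = (V_up−V_dn)/(S_up−S_dn) = (171.8549−56.0055)/(221.6249−105.7755) = 1.0000. V = [p*·171.8549 + (1−p*)·56.0055]/1.1 = 122.6522. B = V − Δ·S = -45.2455.
(2,0): S=28.9737. Δ = (V_up−V_dn)/(S_up−S_dn) = (-7.0002−-26.9920)/(38.2453−18.2534) = 1.0000. V = [p*·-7.0002 + (1−p*)·-26.9920]/1.1 = -12.1585. B = V − Δ·S = -41.1322.
(2,1): S=60.7068. Δ = (V_up−V_dn)/(S_up−S_dn) = (34.8875−-7.0002)/(80.1330−38.2453) = 1.0000. V = [p*·34.8875 + (1−p*)·-7.0002]/1.1 = 19.5746. B = V − Δ·S = -41.1322.
(2,2): S=127.1952. Δ = (V_up−V_dn)/(S_up−S_dn) = (122.6522−34.8875)/(167.8977−80.1330) = 1.0000. V = [p*·122.6522 + (1−p*)·34.8875]/1.1 = 86.0630. B = V − Δ·S = -41.1322.
(1,0): S=45.9900. Δ = (V_up−V_dn)/(S_up−S_dn) = (19.5746−-12.1585)/(60.7068−28.9737) = 1.0000. V = [p*·19.5746 + (1−p*)·-12.1585]/1.1 = 8.5971. B = V − Δ·S = -37.3929.
(1,1): S=96.3600. Δ = (V_up−V_dn)/(S_up−S_dn) = (86.0630−19.5746)/(127.1952−60.7068) = 1.0000. V = [p*·86.0630 + (1−p*)·19.5746]/1.1 = 58.9671. B = V − Δ·S = -37.3929.
(0,0): S=73.0000. Δ = (V_up−V_dn)/(S_up−S_dn) = (58.9671−8.5971)/(96.3600−45.9900) = 1.0000. V = [p*·58.9671 + (1−p*)·8.5971]/1.1 = 39.0064. B = V − Δ·S = -33.9936.
Self-financing check: at every node Δ·S+B equals the discounted successor values.

(0,0): Delta=1.0000 Bond=-33.9936
(1,0): Delta=1.0000 Bond=-37.3929
(1,1): Delta=1.0000 Bond=-37.3929
(2,0): Delta=1.0000 Bond=-41.1322
(2,1): Delta=1.0000 Bond=-41.1322
(2,2): Delta=1.0000 Bond=-41.1322
(3,0): Delta=1.0000 Bond=-45.2455
(3,1): Delta=1.0000 Bond=-45.2455
(3,2): Delta=1.0000 Bond=-45.2455
(3,3): Delta=1.0000 Bond=-45.2455
V0=39.0064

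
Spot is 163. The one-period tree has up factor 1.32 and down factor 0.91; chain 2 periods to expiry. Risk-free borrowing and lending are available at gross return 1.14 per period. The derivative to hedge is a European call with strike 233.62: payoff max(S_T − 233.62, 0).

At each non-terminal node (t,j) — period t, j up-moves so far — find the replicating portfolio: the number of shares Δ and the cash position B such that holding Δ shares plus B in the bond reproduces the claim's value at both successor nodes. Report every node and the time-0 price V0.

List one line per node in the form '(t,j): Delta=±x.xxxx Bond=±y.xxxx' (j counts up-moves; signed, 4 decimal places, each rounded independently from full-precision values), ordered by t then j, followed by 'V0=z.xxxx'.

(0,0): Delta=0.3710 Bond=-48.2777
(1,0): Delta=0.0000 Bond=0.0000
(1,1): Delta=0.5712 Bond=-98.1087
V0=12.2021

Risk-neutral probability p* = (R−d)/(u−d) = (1.14−0.91)/(1.32−0.91) = 0.5610.
Terminal values V(2,·): V(2,0)=0.0000, V(2,1)=0.0000, V(2,2)=50.3912
(1,0): S=148.3300. Δ = (V_up−V_dn)/(S_up−S_dn) = (0.0000−0.0000)/(195.7956−134.9803) = 0.0000. V = [p*·0.0000 + (1−p*)·0.0000]/1.14 = 0.0000. B = V − Δ·S = 0.0000.
(1,1): S=215.1600. Δ = (V_up−V_dn)/(S_up−S_dn) = (50.3912−0.0000)/(284.0112−195.7956) = 0.5712. V = [p*·50.3912 + (1−p*)·0.0000]/1.14 = 24.7967. B = V − Δ·S = -98.1087.
(0,0): S=163.0000. Δ = (V_up−V_dn)/(S_up−S_dn) = (24.7967−0.0000)/(215.1600−148.3300) = 0.3710. V = [p*·24.7967 + (1−p*)·0.0000]/1.14 = 12.2021. B = V − Δ·S = -48.2777.
Self-financing check: at every node Δ·S+B equals the discounted successor values.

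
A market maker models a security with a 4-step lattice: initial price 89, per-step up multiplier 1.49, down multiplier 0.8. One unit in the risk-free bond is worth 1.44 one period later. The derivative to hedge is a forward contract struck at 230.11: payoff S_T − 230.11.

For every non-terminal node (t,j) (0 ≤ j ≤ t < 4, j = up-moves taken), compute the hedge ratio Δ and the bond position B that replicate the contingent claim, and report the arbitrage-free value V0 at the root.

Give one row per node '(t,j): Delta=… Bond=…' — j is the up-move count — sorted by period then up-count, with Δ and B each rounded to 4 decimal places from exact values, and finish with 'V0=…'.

Under the risk-neutral measure, an up-move has probability p* = (R−d)/(u−d) = 0.9275 and values discount at R = 1.44.
Payoff layer (t=4): V(4,0)=-193.6556, V(4,1)=-162.2137, V(4,2)=-103.6531, V(4,3)=5.4160, V(4,4)=208.5571
(3,0): S=45.5680. Δ = (V_up−V_dn)/(S_up−S_dn) = (-162.2137−-193.6556)/(67.8963−36.4544) = 1.0000. V = [p*·-162.2137 + (1−p*)·-193.6556]/1.44 = -114.2306. B = V − Δ·S = -159.7986.
(3,1): S=84.8704. Δ = (V_up−V_dn)/(S_up−S_dn) = (-103.6531−-162.2137)/(126.4569−67.8963) = 1.0000. V = [p*·-103.6531 + (1−p*)·-162.2137]/1.44 = -74.9282. B = V − Δ·S = -159.7986.
(3,2): S=158.0711. Δ = (V_up−V_dn)/(S_up−S_dn) = (5.4160−-103.6531)/(235.5260−126.4569) = 1.0000. V = [p*·5.4160 + (1−p*)·-103.6531]/1.44 = -1.7275. B = V − Δ·S = -159.7986.
(3,3): S=294.4075. Δ = (V_up−V_dn)/(S_up−S_dn) = (208.5571−5.4160)/(438.6671−235.5260) = 1.0000. V = [p*·208.5571 + (1−p*)·5.4160]/1.44 = 134.6088. B = V − Δ·S = -159.7986.
(2,0): S=56.9600. Δ = (V_up−V_dn)/(S_up−S_dn) = (-74.9282−-114.2306)/(84.8704−45.5680) = 1.0000. V = [p*·-74.9282 + (1−p*)·-114.2306]/1.44 = -54.0113. B = V − Δ·S = -110.9713.
(2,1): S=106.0880. Δ = (V_up−V_dn)/(S_up−S_dn) = (-1.7275−-74.9282)/(158.0711−84.8704) = 1.0000. V = [p*·-1.7275 + (1−p*)·-74.9282]/1.44 = -4.8833. B = V − Δ·S = -110.9713.
(2,2): S=197.5889. Δ = (V_up−V_dn)/(S_up−S_dn) = (134.6088−-1.7275)/(294.4075−158.0711) = 1.0000. V = [p*·134.6088 + (1−p*)·-1.7275]/1.44 = 86.6176. B = V − Δ·S = -110.9713.
(1,0): S=71.2000. Δ = (V_up−V_dn)/(S_up−S_dn) = (-4.8833−-54.0113)/(106.0880−56.9600) = 1.0000. V = [p*·-4.8833 + (1−p*)·-54.0113]/1.44 = -5.8634. B = V − Δ·S = -77.0634.
(1,1): S=132.6100. Δ = (V_up−V_dn)/(S_up−S_dn) = (86.6176−-4.8833)/(197.5889−106.0880) = 1.0000. V = [p*·86.6176 + (1−p*)·-4.8833]/1.44 = 55.5466. B = V − Δ·S = -77.0634.
(0,0): S=89.0000. Δ = (V_up−V_dn)/(S_up−S_dn) = (55.5466−-5.8634)/(132.6100−71.2000) = 1.0000. V = [p*·55.5466 + (1−p*)·-5.8634]/1.44 = 35.4838. B = V − Δ·S = -53.5162.
Root portfolio cost Δ·89+B reproduces V0=35.4838.

(0,0): Delta=1.0000 Bond=-53.5162
(1,0): Delta=1.0000 Bond=-77.0634
(1,1): Delta=1.0000 Bond=-77.0634
(2,0): Delta=1.0000 Bond=-110.9713
(2,1): Delta=1.0000 Bond=-110.9713
(2,2): Delta=1.0000 Bond=-110.9713
(3,0): Delta=1.0000 Bond=-159.7986
(3,1): Delta=1.0000 Bond=-159.7986
(3,2): Delta=1.0000 Bond=-159.7986
(3,3): Delta=1.0000 Bond=-159.7986
V0=35.4838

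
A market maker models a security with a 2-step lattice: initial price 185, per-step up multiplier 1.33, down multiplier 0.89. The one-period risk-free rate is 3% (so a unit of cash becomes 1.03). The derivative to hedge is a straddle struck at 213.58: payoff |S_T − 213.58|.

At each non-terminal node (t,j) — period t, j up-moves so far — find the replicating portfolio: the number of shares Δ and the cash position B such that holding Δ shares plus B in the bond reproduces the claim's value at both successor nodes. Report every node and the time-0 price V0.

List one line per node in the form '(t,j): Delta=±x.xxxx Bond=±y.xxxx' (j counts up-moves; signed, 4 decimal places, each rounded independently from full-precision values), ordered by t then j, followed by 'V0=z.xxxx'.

(0,0): Delta=-0.0904 Bond=59.1558
(1,0): Delta=-0.8508 Bond=186.1324
(1,1): Delta=1.0000 Bond=-207.3592
V0=42.4342

The replicating-portfolio and risk-neutral prices coincide; use p* = (1.03−0.89)/(1.33−0.89) = 0.3182 for the latter.
Payoff layer (t=2): V(2,0)=67.0415, V(2,1)=5.4045, V(2,2)=113.6665
  t=1,j=0: stock 164.6500 → up 218.9845 (V=5.4045), down 146.5385 (V=67.0415). Price 46.0483; hedge Δ=-0.8508, bond B=186.1324.
  t=1,j=1: stock 246.0500 → up 327.2465 (V=113.6665), down 218.9845 (V=5.4045). Price 38.6908; hedge Δ=1.0000, bond B=-207.3592.
  t=0,j=0: stock 185.0000 → up 246.0500 (V=38.6908), down 164.6500 (V=46.0483). Price 42.4342; hedge Δ=-0.0904, bond B=59.1558.
Check: Δ(0,0)·S0 + B(0,0) = 42.4342 = V0.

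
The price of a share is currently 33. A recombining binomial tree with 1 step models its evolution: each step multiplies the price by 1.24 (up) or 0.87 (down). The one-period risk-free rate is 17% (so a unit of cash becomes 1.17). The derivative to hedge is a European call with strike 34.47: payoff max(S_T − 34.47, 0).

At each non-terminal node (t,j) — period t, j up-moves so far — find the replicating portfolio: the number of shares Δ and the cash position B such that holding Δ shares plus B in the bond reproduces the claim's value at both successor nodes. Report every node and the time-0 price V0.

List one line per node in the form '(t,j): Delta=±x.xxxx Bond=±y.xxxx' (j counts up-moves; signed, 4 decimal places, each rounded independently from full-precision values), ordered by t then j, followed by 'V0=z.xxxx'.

The replicating-portfolio and risk-neutral prices coincide; use p* = (1.17−0.87)/(1.24−0.87) = 0.8108 for the latter.
Payoff layer (t=1): V(1,0)=0.0000, V(1,1)=6.4500
  t=0,j=0: stock 33.0000 → up 40.9200 (V=6.4500), down 28.7100 (V=0.0000). Price 4.4699; hedge Δ=0.5283, bond B=-12.9626.
Each (Δ,B) replicates both successor values, so the strategy is self-financing and V0 is arbitrage-free.

(0,0): Delta=0.5283 Bond=-12.9626
V0=4.4699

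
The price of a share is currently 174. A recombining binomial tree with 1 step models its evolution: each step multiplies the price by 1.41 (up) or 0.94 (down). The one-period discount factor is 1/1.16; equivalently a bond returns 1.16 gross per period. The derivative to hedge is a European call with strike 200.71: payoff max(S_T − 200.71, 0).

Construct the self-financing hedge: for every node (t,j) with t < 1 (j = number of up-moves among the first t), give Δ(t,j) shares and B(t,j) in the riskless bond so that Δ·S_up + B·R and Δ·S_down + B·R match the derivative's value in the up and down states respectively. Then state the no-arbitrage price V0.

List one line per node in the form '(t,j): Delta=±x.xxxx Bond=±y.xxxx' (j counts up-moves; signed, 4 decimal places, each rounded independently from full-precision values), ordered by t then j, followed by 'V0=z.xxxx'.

(0,0): Delta=0.5457 Bond=-76.9483
V0=18.0092

Risk-neutral probability p* = (R−d)/(u−d) = (1.16−0.94)/(1.41−0.94) = 0.4681.
Terminal payoffs: V(1,0)=0.0000, V(1,1)=44.6300
(0,0): S=174.0000. Δ = (V_up−V_dn)/(S_up−S_dn) = (44.6300−0.0000)/(245.3400−163.5600) = 0.5457. V = [p*·44.6300 + (1−p*)·0.0000]/1.16 = 18.0092. B = V − Δ·S = -76.9483.
Root portfolio cost Δ·174+B reproduces V0=18.0092.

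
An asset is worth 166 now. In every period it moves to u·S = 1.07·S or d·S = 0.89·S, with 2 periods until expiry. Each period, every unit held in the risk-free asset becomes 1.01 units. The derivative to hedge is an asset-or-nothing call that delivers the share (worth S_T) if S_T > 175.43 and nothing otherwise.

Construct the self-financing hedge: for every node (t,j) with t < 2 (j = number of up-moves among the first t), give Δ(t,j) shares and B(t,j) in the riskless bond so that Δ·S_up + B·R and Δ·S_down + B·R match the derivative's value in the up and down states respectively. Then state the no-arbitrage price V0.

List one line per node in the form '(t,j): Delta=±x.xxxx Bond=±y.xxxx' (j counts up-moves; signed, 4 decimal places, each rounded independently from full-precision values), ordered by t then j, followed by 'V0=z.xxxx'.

The replicating-portfolio and risk-neutral prices coincide; use p* = (1.01−0.89)/(1.07−0.89) = 0.6667 for the latter.
At expiry t=2: V(2,0)=0.0000, V(2,1)=0.0000, V(2,2)=190.0534
Node (1,0) S=147.7400: V=(p*·0.0000+(1−p*)·0.0000)/1.01=0.0000; Δ=(0.0000−0.0000)/(158.0818−131.4886)=0.0000; B=V−Δ·S=0.0000
Node (1,1) S=177.6200: V=(p*·190.0534+(1−p*)·0.0000)/1.01=125.4478; Δ=(190.0534−0.0000)/(190.0534−158.0818)=5.9444; B=V−Δ·S=-930.4044
Node (0,0) S=166.0000: V=(p*·125.4478+(1−p*)·0.0000)/1.01=82.8038; Δ=(125.4478−0.0000)/(177.6200−147.7400)=4.1984; B=V−Δ·S=-614.1283
Self-financing check: at every node Δ·S+B equals the discounted successor values.

(0,0): Delta=4.1984 Bond=-614.1283
(1,0): Delta=0.0000 Bond=0.0000
(1,1): Delta=5.9444 Bond=-930.4044
V0=82.8038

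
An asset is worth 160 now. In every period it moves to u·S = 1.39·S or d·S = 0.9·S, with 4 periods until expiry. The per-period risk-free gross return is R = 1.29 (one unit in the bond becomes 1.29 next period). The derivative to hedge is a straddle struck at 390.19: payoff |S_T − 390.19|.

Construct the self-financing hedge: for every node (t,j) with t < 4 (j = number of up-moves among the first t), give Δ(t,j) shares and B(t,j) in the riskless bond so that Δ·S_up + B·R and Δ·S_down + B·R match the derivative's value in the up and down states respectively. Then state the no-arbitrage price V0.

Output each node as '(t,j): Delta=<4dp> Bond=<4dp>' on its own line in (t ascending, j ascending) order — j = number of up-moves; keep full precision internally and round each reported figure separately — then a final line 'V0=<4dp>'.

(0,0): Delta=0.2408 Bond=2.3906
(1,0): Delta=-1.0000 Bond=181.7636
(1,1): Delta=0.4468 Bond=-42.7315
(2,0): Delta=-1.0000 Bond=234.4751
(2,1): Delta=-1.0000 Bond=234.4751
(2,2): Delta=0.6870 Bond=-129.3797
(3,0): Delta=-1.0000 Bond=302.4729
(3,1): Delta=-1.0000 Bond=302.4729
(3,2): Delta=-1.0000 Bond=302.4729
(3,3): Delta=0.9671 Bond=-287.2519
V0=40.9237

Under the risk-neutral measure, an up-move has probability p* = (R−d)/(u−d) = 0.7959 and values discount at R = 1.29.
Terminal payoffs: V(4,0)=285.2140, V(4,1)=228.0604, V(4,2)=139.7898, V(4,3)=3.4609, V(4,4)=207.0917
  t=3,j=0: stock 116.6400 → up 162.1296 (V=228.0604), down 104.9760 (V=285.2140). Price 185.8329; hedge Δ=-1.0000, bond B=302.4729.
  t=3,j=1: stock 180.1440 → up 250.4002 (V=139.7898), down 162.1296 (V=228.0604). Price 122.3289; hedge Δ=-1.0000, bond B=302.4729.
  t=3,j=2: stock 278.2224 → up 386.7291 (V=3.4609), down 250.4002 (V=139.7898). Price 24.2505; hedge Δ=-1.0000, bond B=302.4729.
  t=3,j=3: stock 429.6990 → up 597.2817 (V=207.0917), down 386.7291 (V=3.4609). Price 128.3212; hedge Δ=0.9671, bond B=-287.2519.
  t=2,j=0: stock 129.6000 → up 180.1440 (V=122.3289), down 116.6400 (V=185.8329). Price 104.8751; hedge Δ=-1.0000, bond B=234.4751.
  t=2,j=1: stock 200.1600 → up 278.2224 (V=24.2505), down 180.1440 (V=122.3289). Price 34.3151; hedge Δ=-1.0000, bond B=234.4751.
  t=2,j=2: stock 309.1360 → up 429.6990 (V=128.3212), down 278.2224 (V=24.2505). Price 83.0095; hedge Δ=0.6870, bond B=-129.3797.
  t=1,j=0: stock 144.0000 → up 200.1600 (V=34.3151), down 129.6000 (V=104.8751). Price 37.7636; hedge Δ=-1.0000, bond B=181.7636.
  t=1,j=1: stock 222.4000 → up 309.1360 (V=83.0095), down 200.1600 (V=34.3151). Price 56.6449; hedge Δ=0.4468, bond B=-42.7315.
  t=0,j=0: stock 160.0000 → up 222.4000 (V=56.6449), down 144.0000 (V=37.7636). Price 40.9237; hedge Δ=0.2408, bond B=2.3906.
Root portfolio cost Δ·160+B reproduces V0=40.9237.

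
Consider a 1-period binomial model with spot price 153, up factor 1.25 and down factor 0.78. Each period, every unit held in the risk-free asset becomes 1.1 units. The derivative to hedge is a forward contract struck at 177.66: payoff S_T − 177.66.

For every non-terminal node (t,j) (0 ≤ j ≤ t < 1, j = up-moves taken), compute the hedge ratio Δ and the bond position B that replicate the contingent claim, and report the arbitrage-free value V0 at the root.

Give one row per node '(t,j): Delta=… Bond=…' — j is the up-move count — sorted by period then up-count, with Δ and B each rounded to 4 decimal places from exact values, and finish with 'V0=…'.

Since d<R<u, set p* = (R−d)/(u−d) = 0.6809; price each node as the discounted p*-expectation of its children.
Terminal values V(1,·): V(1,0)=-58.3200, V(1,1)=13.5900
(0,0): S=153.0000. Δ = (V_up−V_dn)/(S_up−S_dn) = (13.5900−-58.3200)/(191.2500−119.3400) = 1.0000. V = [p*·13.5900 + (1−p*)·-58.3200]/1.1 = -8.5091. B = V − Δ·S = -161.5091.
Each (Δ,B) replicates both successor values, so the strategy is self-financing and V0 is arbitrage-free.

(0,0): Delta=1.0000 Bond=-161.5091
V0=-8.5091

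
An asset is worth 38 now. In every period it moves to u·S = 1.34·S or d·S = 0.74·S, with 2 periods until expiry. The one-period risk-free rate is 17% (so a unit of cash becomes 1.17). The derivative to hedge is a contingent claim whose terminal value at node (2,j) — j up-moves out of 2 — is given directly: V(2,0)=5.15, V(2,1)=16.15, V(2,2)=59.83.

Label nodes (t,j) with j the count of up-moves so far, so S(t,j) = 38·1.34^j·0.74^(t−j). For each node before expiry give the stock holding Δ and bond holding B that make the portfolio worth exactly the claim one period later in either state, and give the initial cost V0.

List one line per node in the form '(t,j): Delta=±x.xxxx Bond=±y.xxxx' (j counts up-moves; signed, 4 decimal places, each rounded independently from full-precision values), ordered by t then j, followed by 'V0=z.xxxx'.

Since d<R<u, set p* = (R−d)/(u−d) = 0.7167; price each node as the discounted p*-expectation of its children.
Payoff layer (t=2): V(2,0)=5.1500, V(2,1)=16.1500, V(2,2)=59.8300
  t=1,j=0: stock 28.1200 → up 37.6808 (V=16.1500), down 20.8088 (V=5.1500). Price 11.1396; hedge Δ=0.6520, bond B=-7.1937.
  t=1,j=1: stock 50.9200 → up 68.2328 (V=59.8300), down 37.6808 (V=16.1500). Price 40.5590; hedge Δ=1.4297, bond B=-32.2410.
  t=0,j=0: stock 38.0000 → up 50.9200 (V=40.5590), down 28.1200 (V=11.1396). Price 27.5414; hedge Δ=1.2903, bond B=-21.4908.
Self-financing check: at every node Δ·S+B equals the discounted successor values.

(0,0): Delta=1.2903 Bond=-21.4908
(1,0): Delta=0.6520 Bond=-7.1937
(1,1): Delta=1.4297 Bond=-32.2410
V0=27.5414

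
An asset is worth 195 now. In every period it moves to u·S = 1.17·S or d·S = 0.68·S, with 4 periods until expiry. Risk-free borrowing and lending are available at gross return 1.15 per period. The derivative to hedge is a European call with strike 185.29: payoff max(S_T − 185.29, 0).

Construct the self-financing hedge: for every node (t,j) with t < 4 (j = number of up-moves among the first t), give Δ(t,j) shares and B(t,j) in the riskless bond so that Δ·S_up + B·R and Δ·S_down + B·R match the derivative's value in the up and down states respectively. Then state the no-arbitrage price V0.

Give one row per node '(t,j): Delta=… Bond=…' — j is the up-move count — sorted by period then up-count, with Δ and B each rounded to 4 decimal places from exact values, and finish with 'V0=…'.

Risk-neutral probability p* = (R−d)/(u−d) = (1.15−0.68)/(1.17−0.68) = 0.9592.
At expiry t=4: V(4,0)=0.0000, V(4,1)=0.0000, V(4,2)=0.0000, V(4,3)=27.0839, V(4,4)=180.1180
  t=3,j=0: stock 61.3142 → up 71.7377 (V=0.0000), down 41.6937 (V=0.0000). Price 0.0000; hedge Δ=0.0000, bond B=0.0000.
  t=3,j=1: stock 105.4966 → up 123.4310 (V=0.0000), down 71.7377 (V=0.0000). Price 0.0000; hedge Δ=0.0000, bond B=0.0000.
  t=3,j=2: stock 181.5161 → up 212.3739 (V=27.0839), down 123.4310 (V=0.0000). Price 22.5899; hedge Δ=0.3045, bond B=-32.6833.
  t=3,j=3: stock 312.3145 → up 365.4080 (V=180.1180), down 212.3739 (V=27.0839). Price 151.1928; hedge Δ=1.0000, bond B=-161.1217.
  t=2,j=0: stock 90.1680 → up 105.4966 (V=0.0000), down 61.3142 (V=0.0000). Price 0.0000; hedge Δ=0.0000, bond B=0.0000.
  t=2,j=1: stock 155.1420 → up 181.5161 (V=22.5899), down 105.4966 (V=0.0000). Price 18.8416; hedge Δ=0.2972, bond B=-27.2603.
  t=2,j=2: stock 266.9355 → up 312.3145 (V=151.1928), down 181.5161 (V=22.5899). Price 126.9076; hedge Δ=0.9832, bond B=-135.5473.
  t=1,j=0: stock 132.6000 → up 155.1420 (V=18.8416), down 90.1680 (V=0.0000). Price 15.7153; hedge Δ=0.2900, bond B=-22.7370.
  t=1,j=1: stock 228.1500 → up 266.9355 (V=126.9076), down 155.1420 (V=18.8416). Price 106.5189; hedge Δ=0.9667, bond B=-114.0238.
  t=0,j=0: stock 195.0000 → up 228.1500 (V=106.5189), down 132.6000 (V=15.7153). Price 89.4023; hedge Δ=0.9503, bond B=-95.9112.
The time-0 hedge costs 89.4023, which is the no-arbitrage price.

(0,0): Delta=0.9503 Bond=-95.9112
(1,0): Delta=0.2900 Bond=-22.7370
(1,1): Delta=0.9667 Bond=-114.0238
(2,0): Delta=0.0000 Bond=0.0000
(2,1): Delta=0.2972 Bond=-27.2603
(2,2): Delta=0.9832 Bond=-135.5473
(3,0): Delta=0.0000 Bond=0.0000
(3,1): Delta=0.0000 Bond=0.0000
(3,2): Delta=0.3045 Bond=-32.6833
(3,3): Delta=1.0000 Bond=-161.1217
V0=89.4023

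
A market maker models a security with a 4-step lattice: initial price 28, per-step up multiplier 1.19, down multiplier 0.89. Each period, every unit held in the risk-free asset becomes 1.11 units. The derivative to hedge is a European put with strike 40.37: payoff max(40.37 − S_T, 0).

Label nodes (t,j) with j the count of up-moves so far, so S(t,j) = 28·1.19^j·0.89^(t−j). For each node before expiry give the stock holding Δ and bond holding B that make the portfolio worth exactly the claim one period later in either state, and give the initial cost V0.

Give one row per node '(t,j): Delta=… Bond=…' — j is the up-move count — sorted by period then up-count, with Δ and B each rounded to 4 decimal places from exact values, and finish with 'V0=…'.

Under the risk-neutral measure, an up-move has probability p* = (R−d)/(u−d) = 0.7333 and values discount at R = 1.11.
At expiry t=4: V(4,0)=22.8022, V(4,1)=16.8804, V(4,2)=8.9626, V(4,3)=0.0000, V(4,4)=0.0000
  t=3,j=0: stock 19.7391 → up 23.4896 (V=16.8804), down 17.5678 (V=22.8022). Price 16.6302; hedge Δ=-1.0000, bond B=36.3694.
  t=3,j=1: stock 26.3928 → up 31.4074 (V=8.9626), down 23.4896 (V=16.8804). Price 9.9766; hedge Δ=-1.0000, bond B=36.3694.
  t=3,j=2: stock 35.2892 → up 41.9942 (V=0.0000), down 31.4074 (V=8.9626). Price 2.1532; hedge Δ=-0.8466, bond B=32.0285.
  t=3,j=3: stock 47.1845 → up 56.1495 (V=0.0000), down 41.9942 (V=0.0000). Price 0.0000; hedge Δ=0.0000, bond B=0.0000.
  t=2,j=0: stock 22.1788 → up 26.3928 (V=9.9766), down 19.7391 (V=16.6302). Price 10.5864; hedge Δ=-1.0000, bond B=32.7652.
  t=2,j=1: stock 29.6548 → up 35.2892 (V=2.1532), down 26.3928 (V=9.9766). Price 3.8193; hedge Δ=-0.8794, bond B=29.8974.
  t=2,j=2: stock 39.6508 → up 47.1845 (V=0.0000), down 35.2892 (V=2.1532). Price 0.5173; hedge Δ=-0.1810, bond B=7.6945.
  t=1,j=0: stock 24.9200 → up 29.6548 (V=3.8193), down 22.1788 (V=10.5864). Price 5.0665; hedge Δ=-0.9052, bond B=27.6235.
  t=1,j=1: stock 33.3200 → up 39.6508 (V=0.5173), down 29.6548 (V=3.8193). Price 1.2593; hedge Δ=-0.3303, bond B=12.2660.
  t=0,j=0: stock 28.0000 → up 33.3200 (V=1.2593), down 24.9200 (V=5.0665). Price 2.0492; hedge Δ=-0.4532, bond B=14.7400.
Check: Δ(0,0)·S0 + B(0,0) = 2.0492 = V0.

(0,0): Delta=-0.4532 Bond=14.7400
(1,0): Delta=-0.9052 Bond=27.6235
(1,1): Delta=-0.3303 Bond=12.2660
(2,0): Delta=-1.0000 Bond=32.7652
(2,1): Delta=-0.8794 Bond=29.8974
(2,2): Delta=-0.1810 Bond=7.6945
(3,0): Delta=-1.0000 Bond=36.3694
(3,1): Delta=-1.0000 Bond=36.3694
(3,2): Delta=-0.8466 Bond=32.0285
(3,3): Delta=0.0000 Bond=0.0000
V0=2.0492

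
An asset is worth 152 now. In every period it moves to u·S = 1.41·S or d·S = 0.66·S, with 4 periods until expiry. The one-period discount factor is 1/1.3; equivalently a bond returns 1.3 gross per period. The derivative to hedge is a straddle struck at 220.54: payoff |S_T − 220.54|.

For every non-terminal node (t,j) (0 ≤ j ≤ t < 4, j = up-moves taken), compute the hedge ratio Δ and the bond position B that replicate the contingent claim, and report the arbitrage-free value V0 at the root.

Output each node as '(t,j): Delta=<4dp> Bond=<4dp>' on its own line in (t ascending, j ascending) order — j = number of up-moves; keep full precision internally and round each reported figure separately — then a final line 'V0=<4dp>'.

The replicating-portfolio and risk-neutral prices coincide; use p* = (1.3−0.66)/(1.41−0.66) = 0.8533 for the latter.
Terminal payoffs: V(4,0)=191.6984, V(4,1)=158.9239, V(4,2)=88.9055, V(4,3)=60.6791, V(4,4)=380.2463
(3,0): S=43.6994. Δ = (V_up−V_dn)/(S_up−S_dn) = (158.9239−191.6984)/(61.6161−28.8416) = -1.0000. V = [p*·158.9239 + (1−p*)·191.6984]/1.3 = 125.9468. B = V − Δ·S = 169.6462.
(3,1): S=93.3578. Δ = (V_up−V_dn)/(S_up−S_dn) = (88.9055−158.9239)/(131.6345−61.6161) = -1.0000. V = [p*·88.9055 + (1−p*)·158.9239]/1.3 = 76.2884. B = V − Δ·S = 169.6462.
(3,2): S=199.4462. Δ = (V_up−V_dn)/(S_up−S_dn) = (60.6791−88.9055)/(281.2191−131.6345) = -0.1887. V = [p*·60.6791 + (1−p*)·88.9055]/1.3 = 49.8608. B = V − Δ·S = 87.4959.
(3,3): S=426.0896. Δ = (V_up−V_dn)/(S_up−S_dn) = (380.2463−60.6791)/(600.7863−281.2191) = 1.0000. V = [p*·380.2463 + (1−p*)·60.6791]/1.3 = 256.4434. B = V − Δ·S = -169.6462.
(2,0): S=66.2112. Δ = (V_up−V_dn)/(S_up−S_dn) = (76.2884−125.9468)/(93.3578−43.6994) = -1.0000. V = [p*·76.2884 + (1−p*)·125.9468]/1.3 = 64.2858. B = V − Δ·S = 130.4970.
(2,1): S=141.4512. Δ = (V_up−V_dn)/(S_up−S_dn) = (49.8608−76.2884)/(199.4462−93.3578) = -0.2491. V = [p*·49.8608 + (1−p*)·76.2884]/1.3 = 41.3360. B = V − Δ·S = 76.5728.
(2,2): S=302.1912. Δ = (V_up−V_dn)/(S_up−S_dn) = (256.4434−49.8608)/(426.0896−199.4462) = 0.9115. V = [p*·256.4434 + (1−p*)·49.8608]/1.3 = 173.9574. B = V − Δ·S = -101.4861.
(1,0): S=100.3200. Δ = (V_up−V_dn)/(S_up−S_dn) = (41.3360−64.2858)/(141.4512−66.2112) = -0.3050. V = [p*·41.3360 + (1−p*)·64.2858]/1.3 = 34.3861. B = V − Δ·S = 64.9859.
(1,1): S=214.3200. Δ = (V_up−V_dn)/(S_up−S_dn) = (173.9574−41.3360)/(302.1912−141.4512) = 0.8251. V = [p*·173.9574 + (1−p*)·41.3360]/1.3 = 118.8510. B = V − Δ·S = -57.9776.
(0,0): S=152.0000. Δ = (V_up−V_dn)/(S_up−S_dn) = (118.8510−34.3861)/(214.3200−100.3200) = 0.7409. V = [p*·118.8510 + (1−p*)·34.3861]/1.3 = 81.8945. B = V − Δ·S = -30.7253.
Root portfolio cost Δ·152+B reproduces V0=81.8945.

(0,0): Delta=0.7409 Bond=-30.7253
(1,0): Delta=-0.3050 Bond=64.9859
(1,1): Delta=0.8251 Bond=-57.9776
(2,0): Delta=-1.0000 Bond=130.4970
(2,1): Delta=-0.2491 Bond=76.5728
(2,2): Delta=0.9115 Bond=-101.4861
(3,0): Delta=-1.0000 Bond=169.6462
(3,1): Delta=-1.0000 Bond=169.6462
(3,2): Delta=-0.1887 Bond=87.4959
(3,3): Delta=1.0000 Bond=-169.6462
V0=81.8945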